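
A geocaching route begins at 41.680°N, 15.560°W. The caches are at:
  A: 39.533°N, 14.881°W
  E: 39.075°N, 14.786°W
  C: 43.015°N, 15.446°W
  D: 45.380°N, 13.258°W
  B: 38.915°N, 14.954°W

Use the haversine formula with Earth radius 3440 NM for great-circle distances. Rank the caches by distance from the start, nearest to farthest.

Computing each great-circle distance from 41.680°N, 15.560°W:
C 43.015°N, 15.446°W: 80.3 NM
A 39.533°N, 14.881°W: 132.6 NM
E 39.075°N, 14.786°W: 160.4 NM
B 38.915°N, 14.954°W: 168.3 NM
D 45.380°N, 13.258°W: 243.7 NM

C, A, E, B, D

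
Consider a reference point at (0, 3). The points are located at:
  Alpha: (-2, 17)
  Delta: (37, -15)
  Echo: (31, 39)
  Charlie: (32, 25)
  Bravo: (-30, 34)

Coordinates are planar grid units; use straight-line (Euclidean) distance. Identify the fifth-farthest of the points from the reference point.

Distances from the reference point ((0, 3)):
Echo: 47.5
Bravo: 43.1
Delta: 41.1
Charlie: 38.8
Alpha: 14.1
The fifth-farthest is Alpha at 14.1.

Alpha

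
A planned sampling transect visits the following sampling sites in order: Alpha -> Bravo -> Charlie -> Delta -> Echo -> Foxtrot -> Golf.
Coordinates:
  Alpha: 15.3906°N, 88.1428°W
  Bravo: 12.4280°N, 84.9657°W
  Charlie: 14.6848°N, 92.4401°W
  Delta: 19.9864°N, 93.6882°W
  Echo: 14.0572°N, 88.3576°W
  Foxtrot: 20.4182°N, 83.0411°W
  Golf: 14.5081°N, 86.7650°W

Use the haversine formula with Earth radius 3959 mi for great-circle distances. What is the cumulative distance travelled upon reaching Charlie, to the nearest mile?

821 mi

Leg distances:
Alpha→Bravo: 295.5 mi  (cumulative 295.5 mi)
Bravo→Charlie: 525.7 mi  (cumulative 821.1 mi)
Cumulative distance at Charlie ≈ 821 mi.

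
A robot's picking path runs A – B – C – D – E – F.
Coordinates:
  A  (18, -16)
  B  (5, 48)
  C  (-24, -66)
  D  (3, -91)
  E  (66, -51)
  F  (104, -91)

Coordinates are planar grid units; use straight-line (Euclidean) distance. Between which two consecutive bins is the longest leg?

Leg distances:
A→B: 65.3
B→C: 117.6
C→D: 36.8
D→E: 74.6
E→F: 55.2
The longest leg is B–C at 117.6.

B–C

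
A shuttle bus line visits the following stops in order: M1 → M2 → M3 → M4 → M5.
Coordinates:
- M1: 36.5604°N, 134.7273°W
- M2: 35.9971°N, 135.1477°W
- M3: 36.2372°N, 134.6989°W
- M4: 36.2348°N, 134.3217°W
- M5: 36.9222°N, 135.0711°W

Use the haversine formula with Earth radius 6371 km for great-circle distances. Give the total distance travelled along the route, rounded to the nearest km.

Leg distances:
M1→M2: 73.1 km  (cumulative 73.1 km)
M2→M3: 48.4 km  (cumulative 121.5 km)
M3→M4: 33.8 km  (cumulative 155.3 km)
M4→M5: 101.6 km  (cumulative 256.9 km)
Total route length ≈ 257 km.

257 km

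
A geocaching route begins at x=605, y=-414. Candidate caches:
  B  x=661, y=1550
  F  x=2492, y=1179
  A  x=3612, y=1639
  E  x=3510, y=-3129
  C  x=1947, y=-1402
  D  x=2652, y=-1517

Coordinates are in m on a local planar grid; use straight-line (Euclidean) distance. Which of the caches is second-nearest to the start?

B

Distances from the start (x=605, y=-414):
C: 1666.5 m
B: 1964.8 m
D: 2325.3 m
F: 2469.5 m
A: 3641.0 m
E: 3976.2 m
The second-nearest is B at 1964.8 m.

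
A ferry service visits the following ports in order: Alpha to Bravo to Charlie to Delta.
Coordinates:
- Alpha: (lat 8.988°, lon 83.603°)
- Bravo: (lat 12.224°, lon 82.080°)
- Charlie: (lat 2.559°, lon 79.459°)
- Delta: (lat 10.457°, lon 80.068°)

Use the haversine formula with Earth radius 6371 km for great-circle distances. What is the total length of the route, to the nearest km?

2390 km

Leg distances:
Alpha→Bravo: 396.5 km  (cumulative 396.5 km)
Bravo→Charlie: 1112.8 km  (cumulative 1509.2 km)
Charlie→Delta: 880.8 km  (cumulative 2390.0 km)
Total route length ≈ 2390 km.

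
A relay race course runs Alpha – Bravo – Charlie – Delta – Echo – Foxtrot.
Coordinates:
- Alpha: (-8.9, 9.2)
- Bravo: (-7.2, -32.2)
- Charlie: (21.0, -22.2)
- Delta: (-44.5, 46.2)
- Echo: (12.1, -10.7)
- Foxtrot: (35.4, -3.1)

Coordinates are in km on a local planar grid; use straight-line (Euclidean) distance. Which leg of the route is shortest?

Leg distances:
Alpha→Bravo: 41.4 km
Bravo→Charlie: 29.9 km
Charlie→Delta: 94.7 km
Delta→Echo: 80.3 km
Echo→Foxtrot: 24.5 km
The shortest leg is Echo–Foxtrot at 24.5 km.

Echo–Foxtrot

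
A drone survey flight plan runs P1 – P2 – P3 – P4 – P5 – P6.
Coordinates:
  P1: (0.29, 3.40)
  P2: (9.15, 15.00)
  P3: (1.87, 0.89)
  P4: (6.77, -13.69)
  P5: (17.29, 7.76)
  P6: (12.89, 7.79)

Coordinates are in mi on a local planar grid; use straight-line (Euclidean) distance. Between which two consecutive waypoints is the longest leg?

Leg distances:
P1→P2: 14.6 mi
P2→P3: 15.9 mi
P3→P4: 15.4 mi
P4→P5: 23.9 mi
P5→P6: 4.4 mi
The longest leg is P4–P5 at 23.9 mi.

P4–P5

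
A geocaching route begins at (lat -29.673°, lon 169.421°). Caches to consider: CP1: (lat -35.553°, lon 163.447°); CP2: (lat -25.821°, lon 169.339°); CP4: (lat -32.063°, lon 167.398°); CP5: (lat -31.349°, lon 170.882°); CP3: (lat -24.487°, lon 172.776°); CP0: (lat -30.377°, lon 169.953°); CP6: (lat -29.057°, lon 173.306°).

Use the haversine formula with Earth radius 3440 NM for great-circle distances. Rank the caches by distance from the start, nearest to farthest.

Computing each great-circle distance from (lat -29.673°, lon 169.421°):
CP0 (lat -30.377°, lon 169.953°): 50.5 NM
CP5 (lat -31.349°, lon 170.882°): 125.8 NM
CP4 (lat -32.063°, lon 167.398°): 177.4 NM
CP6 (lat -29.057°, lon 173.306°): 206.6 NM
CP2 (lat -25.821°, lon 169.339°): 231.3 NM
CP3 (lat -24.487°, lon 172.776°): 359.3 NM
CP1 (lat -35.553°, lon 163.447°): 464.4 NM

CP0, CP5, CP4, CP6, CP2, CP3, CP1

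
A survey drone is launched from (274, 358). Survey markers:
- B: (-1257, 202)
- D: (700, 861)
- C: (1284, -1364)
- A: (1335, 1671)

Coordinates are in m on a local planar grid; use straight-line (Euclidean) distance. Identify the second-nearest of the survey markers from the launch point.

Distances from the launch point ((274, 358)):
D: 659.2 m
B: 1538.9 m
A: 1688.1 m
C: 1996.3 m
The second-nearest is B at 1538.9 m.

B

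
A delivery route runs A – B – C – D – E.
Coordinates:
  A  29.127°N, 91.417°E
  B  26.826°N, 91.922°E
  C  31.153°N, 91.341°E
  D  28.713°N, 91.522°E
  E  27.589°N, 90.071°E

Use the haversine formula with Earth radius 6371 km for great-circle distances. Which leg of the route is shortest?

Leg distances:
A→B: 260.6 km
B→C: 484.4 km
C→D: 271.9 km
D→E: 189.4 km
The shortest leg is D–E at 189.4 km.

D–E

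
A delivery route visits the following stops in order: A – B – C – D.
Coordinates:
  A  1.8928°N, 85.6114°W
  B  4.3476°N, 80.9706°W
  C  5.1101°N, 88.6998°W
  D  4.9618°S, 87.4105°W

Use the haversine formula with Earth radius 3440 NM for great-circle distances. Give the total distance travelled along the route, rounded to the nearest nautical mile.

Leg distances:
A→B: 314.8 NM  (cumulative 314.8 NM)
B→C: 464.7 NM  (cumulative 779.6 NM)
C→D: 609.6 NM  (cumulative 1389.2 NM)
Total route length ≈ 1389 NM.

1389 NM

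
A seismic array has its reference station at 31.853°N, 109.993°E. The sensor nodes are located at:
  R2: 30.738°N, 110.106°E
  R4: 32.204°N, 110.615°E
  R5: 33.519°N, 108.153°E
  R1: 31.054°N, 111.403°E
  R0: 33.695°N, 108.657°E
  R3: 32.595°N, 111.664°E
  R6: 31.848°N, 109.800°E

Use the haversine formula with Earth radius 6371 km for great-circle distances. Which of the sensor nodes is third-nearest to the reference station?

Distance to each, sorted:
R6: 18.2 km
R4: 70.4 km
R2: 124.4 km
R1: 160.6 km
R3: 177.5 km
R0: 239.9 km
R5: 252.9 km
The third-nearest is R2 at 124.4 km.

R2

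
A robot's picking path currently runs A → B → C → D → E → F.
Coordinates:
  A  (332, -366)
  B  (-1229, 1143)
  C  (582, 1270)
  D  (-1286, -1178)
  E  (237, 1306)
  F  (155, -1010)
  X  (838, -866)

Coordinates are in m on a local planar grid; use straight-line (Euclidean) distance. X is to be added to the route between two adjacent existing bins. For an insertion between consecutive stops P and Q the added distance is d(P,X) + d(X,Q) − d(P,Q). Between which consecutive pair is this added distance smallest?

between E and F

Added distance for inserting X between each consecutive pair:
A–B: 1422.7 m
B–C: 3218.3 m
C–D: 1218.8 m
D–E: 1486.7 m
E–F: 634.2 m
Smallest added distance is 634.2 m, inserting between E and F.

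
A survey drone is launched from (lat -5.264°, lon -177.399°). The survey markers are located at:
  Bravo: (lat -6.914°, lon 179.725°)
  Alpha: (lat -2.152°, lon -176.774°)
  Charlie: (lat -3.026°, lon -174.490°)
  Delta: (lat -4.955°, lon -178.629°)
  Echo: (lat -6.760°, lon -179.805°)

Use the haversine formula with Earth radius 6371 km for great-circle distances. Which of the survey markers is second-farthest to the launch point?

Distance to each, sorted:
Charlie: 407.4 km
Bravo: 367.1 km
Alpha: 352.9 km
Echo: 313.8 km
Delta: 140.5 km
The second-farthest is Bravo at 367.1 km.

Bravo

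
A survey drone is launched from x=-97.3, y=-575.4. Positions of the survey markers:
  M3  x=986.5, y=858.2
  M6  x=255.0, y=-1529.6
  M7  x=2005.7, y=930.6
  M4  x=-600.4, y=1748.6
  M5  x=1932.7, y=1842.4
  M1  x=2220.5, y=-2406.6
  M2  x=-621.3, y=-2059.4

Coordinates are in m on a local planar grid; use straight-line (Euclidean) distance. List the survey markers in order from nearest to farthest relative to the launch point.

M6, M2, M3, M4, M7, M1, M5

Distances from the launch point:
M6 x=255.0, y=-1529.6: 1017.2 m
M2 x=-621.3, y=-2059.4: 1573.8 m
M3 x=986.5, y=858.2: 1797.2 m
M4 x=-600.4, y=1748.6: 2377.8 m
M7 x=2005.7, y=930.6: 2586.6 m
M1 x=2220.5, y=-2406.6: 2953.9 m
M5 x=1932.7, y=1842.4: 3157.0 m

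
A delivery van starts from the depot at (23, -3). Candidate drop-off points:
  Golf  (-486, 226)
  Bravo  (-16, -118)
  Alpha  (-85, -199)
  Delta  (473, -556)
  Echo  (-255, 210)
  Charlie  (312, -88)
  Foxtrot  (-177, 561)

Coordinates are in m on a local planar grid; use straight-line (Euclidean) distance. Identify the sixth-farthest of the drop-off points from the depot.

Distance to each, sorted:
Delta: 713.0 m
Foxtrot: 598.4 m
Golf: 558.1 m
Echo: 350.2 m
Charlie: 301.2 m
Alpha: 223.8 m
Bravo: 121.4 m
The sixth-farthest is Alpha at 223.8 m.

Alpha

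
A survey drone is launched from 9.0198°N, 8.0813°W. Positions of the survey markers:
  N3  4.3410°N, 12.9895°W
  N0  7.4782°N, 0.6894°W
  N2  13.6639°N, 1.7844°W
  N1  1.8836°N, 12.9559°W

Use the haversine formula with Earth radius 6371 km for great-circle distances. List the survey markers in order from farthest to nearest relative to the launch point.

Computing each great-circle distance from 9.0198°N, 8.0813°W:
N1 1.8836°N, 12.9559°W: 959.4 km
N2 13.6639°N, 1.7844°W: 858.9 km
N0 7.4782°N, 0.6894°W: 831.3 km
N3 4.3410°N, 12.9895°W: 751.2 km

N1, N2, N0, N3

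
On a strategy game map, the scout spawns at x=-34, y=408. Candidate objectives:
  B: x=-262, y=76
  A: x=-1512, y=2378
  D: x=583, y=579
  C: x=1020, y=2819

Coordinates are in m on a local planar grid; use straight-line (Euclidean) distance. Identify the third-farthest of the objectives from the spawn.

Distances from the spawn (x=-34, y=408):
C: 2631.3 m
A: 2462.8 m
D: 640.3 m
B: 402.8 m
The third-farthest is D at 640.3 m.

D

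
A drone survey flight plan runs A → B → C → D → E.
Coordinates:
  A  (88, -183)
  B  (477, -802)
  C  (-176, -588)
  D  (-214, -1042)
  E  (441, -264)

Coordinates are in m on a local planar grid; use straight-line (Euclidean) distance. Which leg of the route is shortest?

Leg distances:
A→B: 731.1 m
B→C: 687.2 m
C→D: 455.6 m
D→E: 1017.0 m
The shortest leg is C–D at 455.6 m.

C–D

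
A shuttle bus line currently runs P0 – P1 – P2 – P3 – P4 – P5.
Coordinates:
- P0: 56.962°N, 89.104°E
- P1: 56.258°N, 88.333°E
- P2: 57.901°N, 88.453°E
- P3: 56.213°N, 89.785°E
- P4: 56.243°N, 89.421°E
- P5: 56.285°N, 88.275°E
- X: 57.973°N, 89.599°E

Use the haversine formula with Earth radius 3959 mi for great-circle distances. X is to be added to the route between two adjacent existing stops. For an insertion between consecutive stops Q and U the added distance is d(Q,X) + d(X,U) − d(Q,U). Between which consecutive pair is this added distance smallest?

between P2 and P3

Added distance for inserting X between each consecutive pair:
P0–P1: 143.1 mi
P1–P2: 56.4 mi
P2–P3: 37.2 mi
P3–P4: 227.4 mi
P4–P5: 202.4 mi
Smallest added distance is 37.2 mi, inserting between P2 and P3.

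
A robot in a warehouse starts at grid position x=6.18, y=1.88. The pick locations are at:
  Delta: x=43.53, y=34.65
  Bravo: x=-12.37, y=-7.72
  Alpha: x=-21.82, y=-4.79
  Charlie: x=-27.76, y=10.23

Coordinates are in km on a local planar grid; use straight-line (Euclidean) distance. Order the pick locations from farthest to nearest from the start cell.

Distances from the start cell:
Delta x=43.53, y=34.65: 49.7 km
Charlie x=-27.76, y=10.23: 35.0 km
Alpha x=-21.82, y=-4.79: 28.8 km
Bravo x=-12.37, y=-7.72: 20.9 km

Delta, Charlie, Alpha, Bravo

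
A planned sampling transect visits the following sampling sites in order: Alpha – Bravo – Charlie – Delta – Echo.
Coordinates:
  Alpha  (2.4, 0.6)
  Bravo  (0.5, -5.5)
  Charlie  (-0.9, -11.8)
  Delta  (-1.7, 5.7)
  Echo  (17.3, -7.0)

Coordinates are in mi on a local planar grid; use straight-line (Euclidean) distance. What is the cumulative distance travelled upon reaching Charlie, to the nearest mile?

13 mi

Leg distances:
Alpha→Bravo: 6.4 mi  (cumulative 6.4 mi)
Bravo→Charlie: 6.5 mi  (cumulative 12.8 mi)
Cumulative distance at Charlie ≈ 13 mi.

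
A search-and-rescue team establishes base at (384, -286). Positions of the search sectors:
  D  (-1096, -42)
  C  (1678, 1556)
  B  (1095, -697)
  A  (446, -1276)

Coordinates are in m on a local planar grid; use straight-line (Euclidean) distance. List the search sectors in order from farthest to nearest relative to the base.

Distance from the base at (384, -286) to each:
C (1678, 1556): 2251.1 m
D (-1096, -42): 1500.0 m
A (446, -1276): 991.9 m
B (1095, -697): 821.2 m

C, D, A, B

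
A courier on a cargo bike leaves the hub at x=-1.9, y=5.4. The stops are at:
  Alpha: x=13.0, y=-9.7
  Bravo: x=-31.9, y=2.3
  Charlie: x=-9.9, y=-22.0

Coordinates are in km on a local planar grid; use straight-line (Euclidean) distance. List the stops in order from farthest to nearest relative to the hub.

Bravo, Charlie, Alpha

Distance from the hub at x=-1.9, y=5.4 to each:
Bravo x=-31.9, y=2.3: 30.2 km
Charlie x=-9.9, y=-22.0: 28.5 km
Alpha x=13.0, y=-9.7: 21.2 km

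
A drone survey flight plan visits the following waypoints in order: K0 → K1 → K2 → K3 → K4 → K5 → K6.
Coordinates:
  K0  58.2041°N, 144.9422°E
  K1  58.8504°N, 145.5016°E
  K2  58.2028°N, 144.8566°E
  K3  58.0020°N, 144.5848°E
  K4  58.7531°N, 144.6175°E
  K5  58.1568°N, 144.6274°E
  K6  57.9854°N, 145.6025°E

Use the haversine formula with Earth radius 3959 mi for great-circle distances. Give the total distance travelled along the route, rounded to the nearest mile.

247 mi

Leg distances:
K0→K1: 49.0 mi  (cumulative 49.0 mi)
K1→K2: 50.4 mi  (cumulative 99.4 mi)
K2→K3: 17.1 mi  (cumulative 116.5 mi)
K3→K4: 51.9 mi  (cumulative 168.4 mi)
K4→K5: 41.2 mi  (cumulative 209.6 mi)
K5→K6: 37.5 mi  (cumulative 247.2 mi)
Total route length ≈ 247 mi.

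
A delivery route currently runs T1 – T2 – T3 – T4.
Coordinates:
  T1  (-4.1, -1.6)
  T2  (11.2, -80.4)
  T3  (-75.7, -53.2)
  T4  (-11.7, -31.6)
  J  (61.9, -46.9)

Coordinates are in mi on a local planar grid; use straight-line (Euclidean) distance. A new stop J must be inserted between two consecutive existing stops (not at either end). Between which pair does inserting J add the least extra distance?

between T1 and T2

Added distance for inserting J between each consecutive pair:
T1–T2: 60.5 mi
T2–T3: 107.5 mi
T3–T4: 145.4 mi
Smallest added distance is 60.5 mi, inserting between T1 and T2.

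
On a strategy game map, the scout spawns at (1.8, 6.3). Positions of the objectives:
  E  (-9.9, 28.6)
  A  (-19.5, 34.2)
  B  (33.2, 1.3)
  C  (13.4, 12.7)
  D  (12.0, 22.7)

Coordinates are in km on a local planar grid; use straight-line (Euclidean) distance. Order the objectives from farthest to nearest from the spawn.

Computing each straight-line distance from (1.8, 6.3):
A (-19.5, 34.2): 35.1 km
B (33.2, 1.3): 31.8 km
E (-9.9, 28.6): 25.2 km
D (12.0, 22.7): 19.3 km
C (13.4, 12.7): 13.2 km

A, B, E, D, C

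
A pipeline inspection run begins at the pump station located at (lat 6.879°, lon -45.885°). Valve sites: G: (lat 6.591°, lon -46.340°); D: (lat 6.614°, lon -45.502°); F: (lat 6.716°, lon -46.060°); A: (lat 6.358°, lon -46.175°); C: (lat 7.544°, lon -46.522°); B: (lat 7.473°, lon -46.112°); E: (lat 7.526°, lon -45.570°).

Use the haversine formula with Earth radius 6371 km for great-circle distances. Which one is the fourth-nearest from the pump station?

A

Distances from the pump station ((lat 6.879°, lon -45.885°)):
F: 26.5 km
D: 51.5 km
G: 59.6 km
A: 66.2 km
B: 70.6 km
E: 79.9 km
C: 102.0 km
The fourth-nearest is A at 66.2 km.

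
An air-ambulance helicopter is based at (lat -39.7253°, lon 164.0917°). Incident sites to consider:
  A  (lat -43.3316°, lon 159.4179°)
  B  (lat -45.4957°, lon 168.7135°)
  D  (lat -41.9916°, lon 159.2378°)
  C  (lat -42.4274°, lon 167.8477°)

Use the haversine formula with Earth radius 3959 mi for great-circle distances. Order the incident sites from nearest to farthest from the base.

Distance from the base at (lat -39.7253°, lon 164.0917°) to each:
C (lat -42.4274°, lon 167.8477°): 270.4 mi
D (lat -41.9916°, lon 159.2378°): 298.0 mi
A (lat -43.3316°, lon 159.4179°): 347.1 mi
B (lat -45.4957°, lon 168.7135°): 462.6 mi

C, D, A, B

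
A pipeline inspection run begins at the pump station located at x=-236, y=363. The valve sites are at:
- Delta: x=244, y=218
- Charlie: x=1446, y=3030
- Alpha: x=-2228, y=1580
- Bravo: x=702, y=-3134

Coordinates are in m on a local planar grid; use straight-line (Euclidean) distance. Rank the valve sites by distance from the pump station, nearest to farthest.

Distance from the pump station at x=-236, y=363 to each:
Delta x=244, y=218: 501.4 m
Alpha x=-2228, y=1580: 2334.3 m
Charlie x=1446, y=3030: 3153.1 m
Bravo x=702, y=-3134: 3620.6 m

Delta, Alpha, Charlie, Bravo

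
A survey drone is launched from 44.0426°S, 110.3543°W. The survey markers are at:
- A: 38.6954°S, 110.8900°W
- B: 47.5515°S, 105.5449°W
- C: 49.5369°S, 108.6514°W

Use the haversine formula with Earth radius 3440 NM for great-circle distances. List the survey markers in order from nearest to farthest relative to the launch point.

Distance from the launch point at 44.0426°S, 110.3543°W to each:
B 47.5515°S, 105.5449°W: 291.3 NM
A 38.6954°S, 110.8900°W: 321.9 NM
C 49.5369°S, 108.6514°W: 337.2 NM

B, A, C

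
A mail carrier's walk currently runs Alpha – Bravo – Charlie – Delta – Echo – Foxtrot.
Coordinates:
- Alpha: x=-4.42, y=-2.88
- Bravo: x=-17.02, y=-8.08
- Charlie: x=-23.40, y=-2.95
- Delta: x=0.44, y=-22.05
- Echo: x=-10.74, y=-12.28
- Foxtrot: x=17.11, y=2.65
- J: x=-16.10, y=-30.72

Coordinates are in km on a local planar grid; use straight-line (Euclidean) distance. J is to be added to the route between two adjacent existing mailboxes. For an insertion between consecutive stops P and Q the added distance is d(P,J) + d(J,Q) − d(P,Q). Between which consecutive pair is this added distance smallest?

Added distance for inserting J between each consecutive pair:
Alpha–Bravo: 39.2 km
Bravo–Charlie: 43.2 km
Charlie–Delta: 16.8 km
Delta–Echo: 23.0 km
Echo–Foxtrot: 34.7 km
Smallest added distance is 16.8 km, inserting between Charlie and Delta.

between Charlie and Delta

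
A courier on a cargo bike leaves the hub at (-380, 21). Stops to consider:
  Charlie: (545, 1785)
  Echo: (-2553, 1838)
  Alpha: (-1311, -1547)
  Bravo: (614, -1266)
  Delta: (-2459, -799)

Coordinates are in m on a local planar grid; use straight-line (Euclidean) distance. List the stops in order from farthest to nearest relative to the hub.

Computing each straight-line distance from (-380, 21):
Echo (-2553, 1838): 2832.6 m
Delta (-2459, -799): 2234.9 m
Charlie (545, 1785): 1991.8 m
Alpha (-1311, -1547): 1823.6 m
Bravo (614, -1266): 1626.2 m

Echo, Delta, Charlie, Alpha, Bravo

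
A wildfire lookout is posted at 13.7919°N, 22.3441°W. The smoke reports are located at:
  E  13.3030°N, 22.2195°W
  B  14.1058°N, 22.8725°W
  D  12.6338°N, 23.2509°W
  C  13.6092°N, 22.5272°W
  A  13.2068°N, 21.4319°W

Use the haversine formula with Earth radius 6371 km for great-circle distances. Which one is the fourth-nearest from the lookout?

A

Distances from the lookout (13.7919°N, 22.3441°W):
C: 28.4 km
E: 56.0 km
B: 66.9 km
A: 118.2 km
D: 161.9 km
The fourth-nearest is A at 118.2 km.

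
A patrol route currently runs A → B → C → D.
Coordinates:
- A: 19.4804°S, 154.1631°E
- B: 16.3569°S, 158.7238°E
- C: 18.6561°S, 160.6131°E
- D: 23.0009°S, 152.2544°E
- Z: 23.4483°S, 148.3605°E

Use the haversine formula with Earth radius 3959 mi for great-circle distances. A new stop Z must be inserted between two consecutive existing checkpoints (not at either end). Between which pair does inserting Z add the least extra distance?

Added distance for inserting Z between each consecutive pair:
A–B: 925.7 mi
B–C: 1486.5 mi
C–D: 487.9 mi
Smallest added distance is 487.9 mi, inserting between C and D.

between C and D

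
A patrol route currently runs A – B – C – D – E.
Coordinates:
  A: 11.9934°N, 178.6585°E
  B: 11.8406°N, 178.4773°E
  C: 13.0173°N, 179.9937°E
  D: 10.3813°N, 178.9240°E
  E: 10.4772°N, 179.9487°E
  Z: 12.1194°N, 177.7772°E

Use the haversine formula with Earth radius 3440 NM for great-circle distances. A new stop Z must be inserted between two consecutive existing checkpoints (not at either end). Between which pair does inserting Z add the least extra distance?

Added distance for inserting Z between each consecutive pair:
A–B: 82.6 NM
B–C: 71.5 NM
C–D: 94.6 NM
D–E: 225.0 NM
Smallest added distance is 71.5 NM, inserting between B and C.

between B and C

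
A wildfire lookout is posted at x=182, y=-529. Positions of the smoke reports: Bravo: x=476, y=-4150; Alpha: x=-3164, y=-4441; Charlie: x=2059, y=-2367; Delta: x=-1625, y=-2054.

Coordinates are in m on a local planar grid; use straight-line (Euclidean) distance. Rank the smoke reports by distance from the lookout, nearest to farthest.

Distance from the lookout at x=182, y=-529 to each:
Delta x=-1625, y=-2054: 2364.5 m
Charlie x=2059, y=-2367: 2627.0 m
Bravo x=476, y=-4150: 3632.9 m
Alpha x=-3164, y=-4441: 5147.8 m

Delta, Charlie, Bravo, Alpha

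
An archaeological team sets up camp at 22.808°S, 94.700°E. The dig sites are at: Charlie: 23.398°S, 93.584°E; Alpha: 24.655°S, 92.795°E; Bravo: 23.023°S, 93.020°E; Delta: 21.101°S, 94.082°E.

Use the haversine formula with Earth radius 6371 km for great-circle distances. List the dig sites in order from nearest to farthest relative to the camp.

Computing each great-circle distance from 22.808°S, 94.700°E:
Charlie 23.398°S, 93.584°E: 131.7 km
Bravo 23.023°S, 93.020°E: 173.7 km
Delta 21.101°S, 94.082°E: 200.2 km
Alpha 24.655°S, 92.795°E: 282.4 km

Charlie, Bravo, Delta, Alpha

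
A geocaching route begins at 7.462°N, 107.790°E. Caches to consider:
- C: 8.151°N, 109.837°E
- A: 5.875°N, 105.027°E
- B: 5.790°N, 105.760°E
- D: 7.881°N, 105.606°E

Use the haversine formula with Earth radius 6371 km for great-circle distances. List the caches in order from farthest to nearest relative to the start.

Distance from the start at 7.462°N, 107.790°E to each:
A 5.875°N, 105.027°E: 352.5 km
B 5.790°N, 105.760°E: 291.3 km
D 7.881°N, 105.606°E: 245.1 km
C 8.151°N, 109.837°E: 238.2 km

A, B, D, C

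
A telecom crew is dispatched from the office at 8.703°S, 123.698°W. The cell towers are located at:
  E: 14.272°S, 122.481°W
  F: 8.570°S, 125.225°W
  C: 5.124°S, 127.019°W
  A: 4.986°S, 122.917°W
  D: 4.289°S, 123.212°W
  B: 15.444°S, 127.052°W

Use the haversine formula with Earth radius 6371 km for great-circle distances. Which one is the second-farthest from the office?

Distances from the office (8.703°S, 123.698°W):
B: 833.5 km
E: 633.3 km
C: 541.0 km
D: 493.7 km
A: 422.2 km
F: 168.5 km
The second-farthest is E at 633.3 km.

E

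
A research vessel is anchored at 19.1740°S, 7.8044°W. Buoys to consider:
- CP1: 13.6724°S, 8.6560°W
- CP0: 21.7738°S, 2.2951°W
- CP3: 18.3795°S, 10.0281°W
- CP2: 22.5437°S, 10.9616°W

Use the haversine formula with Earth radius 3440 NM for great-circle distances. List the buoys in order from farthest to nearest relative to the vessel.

CP0, CP1, CP2, CP3

Computing each great-circle distance from 19.1740°S, 7.8044°W:
CP0 21.7738°S, 2.2951°W: 346.9 NM
CP1 13.6724°S, 8.6560°W: 333.9 NM
CP2 22.5437°S, 10.9616°W: 268.9 NM
CP3 18.3795°S, 10.0281°W: 135.1 NM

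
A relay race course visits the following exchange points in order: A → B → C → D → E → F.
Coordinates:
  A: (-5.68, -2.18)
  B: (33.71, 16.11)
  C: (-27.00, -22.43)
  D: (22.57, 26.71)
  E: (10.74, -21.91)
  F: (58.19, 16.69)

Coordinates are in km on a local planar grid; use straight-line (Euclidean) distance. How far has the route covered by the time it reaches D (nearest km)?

185 km

Leg distances:
A→B: 43.4 km  (cumulative 43.4 km)
B→C: 71.9 km  (cumulative 115.3 km)
C→D: 69.8 km  (cumulative 185.1 km)
Cumulative distance at D ≈ 185 km.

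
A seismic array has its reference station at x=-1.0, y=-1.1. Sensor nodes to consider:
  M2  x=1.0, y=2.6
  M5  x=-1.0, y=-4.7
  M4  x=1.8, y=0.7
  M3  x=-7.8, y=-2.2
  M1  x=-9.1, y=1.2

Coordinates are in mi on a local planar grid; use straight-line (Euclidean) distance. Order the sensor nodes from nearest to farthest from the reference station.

M4, M5, M2, M3, M1

Computing each straight-line distance from x=-1.0, y=-1.1:
M4 x=1.8, y=0.7: 3.3 mi
M5 x=-1.0, y=-4.7: 3.6 mi
M2 x=1.0, y=2.6: 4.2 mi
M3 x=-7.8, y=-2.2: 6.9 mi
M1 x=-9.1, y=1.2: 8.4 mi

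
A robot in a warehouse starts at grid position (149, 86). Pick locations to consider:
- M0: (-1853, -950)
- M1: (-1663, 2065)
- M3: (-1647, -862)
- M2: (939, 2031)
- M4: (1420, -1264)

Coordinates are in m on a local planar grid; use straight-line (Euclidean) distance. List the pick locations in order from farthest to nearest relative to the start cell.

M1, M0, M2, M3, M4

Distance from the start cell at (149, 86) to each:
M1 (-1663, 2065): 2683.2 m
M0 (-1853, -950): 2254.2 m
M2 (939, 2031): 2099.3 m
M3 (-1647, -862): 2030.8 m
M4 (1420, -1264): 1854.2 m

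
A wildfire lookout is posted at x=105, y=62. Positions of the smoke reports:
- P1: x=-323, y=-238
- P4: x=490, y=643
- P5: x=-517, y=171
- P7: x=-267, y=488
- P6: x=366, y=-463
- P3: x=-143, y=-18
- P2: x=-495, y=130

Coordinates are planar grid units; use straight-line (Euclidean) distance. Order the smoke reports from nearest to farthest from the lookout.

P3, P1, P7, P6, P2, P5, P4

Distances from the lookout:
P3 x=-143, y=-18: 260.6
P1 x=-323, y=-238: 522.7
P7 x=-267, y=488: 565.6
P6 x=366, y=-463: 586.3
P2 x=-495, y=130: 603.8
P5 x=-517, y=171: 631.5
P4 x=490, y=643: 697.0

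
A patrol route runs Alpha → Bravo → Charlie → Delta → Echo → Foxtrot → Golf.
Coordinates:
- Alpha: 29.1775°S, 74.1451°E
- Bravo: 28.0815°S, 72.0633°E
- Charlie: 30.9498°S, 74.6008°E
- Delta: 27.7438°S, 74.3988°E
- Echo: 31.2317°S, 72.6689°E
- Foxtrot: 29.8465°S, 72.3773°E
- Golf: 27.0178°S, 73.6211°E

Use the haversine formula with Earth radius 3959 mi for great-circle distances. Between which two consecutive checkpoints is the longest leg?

Delta–Echo

Leg distances:
Alpha→Bravo: 147.2 mi
Bravo→Charlie: 250.1 mi
Charlie→Delta: 221.9 mi
Delta→Echo: 262.5 mi
Echo→Foxtrot: 97.3 mi
Foxtrot→Golf: 209.6 mi
The longest leg is Delta–Echo at 262.5 mi.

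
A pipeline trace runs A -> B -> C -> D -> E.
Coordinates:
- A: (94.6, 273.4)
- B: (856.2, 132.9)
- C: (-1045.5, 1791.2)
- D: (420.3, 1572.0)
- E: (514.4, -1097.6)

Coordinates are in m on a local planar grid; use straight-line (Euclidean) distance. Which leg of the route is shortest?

A–B

Leg distances:
A→B: 774.5 m
B→C: 2523.2 m
C→D: 1482.1 m
D→E: 2671.3 m
The shortest leg is A–B at 774.5 m.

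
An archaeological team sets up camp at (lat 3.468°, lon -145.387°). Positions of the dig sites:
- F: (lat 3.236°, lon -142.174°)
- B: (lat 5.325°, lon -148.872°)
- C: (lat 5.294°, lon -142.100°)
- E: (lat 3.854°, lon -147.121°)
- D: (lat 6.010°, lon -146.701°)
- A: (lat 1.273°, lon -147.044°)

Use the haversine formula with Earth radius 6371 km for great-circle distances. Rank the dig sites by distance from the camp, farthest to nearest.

B, C, F, D, A, E

Computing each great-circle distance from (lat 3.468°, lon -145.387°):
B (lat 5.325°, lon -148.872°): 438.1 km
C (lat 5.294°, lon -142.100°): 417.2 km
F (lat 3.236°, lon -142.174°): 357.6 km
D (lat 6.010°, lon -146.701°): 318.0 km
A (lat 1.273°, lon -147.044°): 305.7 km
E (lat 3.854°, lon -147.121°): 197.1 km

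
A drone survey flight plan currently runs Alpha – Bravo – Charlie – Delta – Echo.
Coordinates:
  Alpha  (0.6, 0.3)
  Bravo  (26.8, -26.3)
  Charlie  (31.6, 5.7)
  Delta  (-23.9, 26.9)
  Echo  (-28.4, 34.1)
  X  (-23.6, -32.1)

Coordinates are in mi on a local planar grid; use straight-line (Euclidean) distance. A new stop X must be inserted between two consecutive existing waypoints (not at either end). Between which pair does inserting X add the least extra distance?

between Alpha and Bravo

Added distance for inserting X between each consecutive pair:
Alpha–Bravo: 53.8 mi
Bravo–Charlie: 85.3 mi
Charlie–Delta: 66.5 mi
Delta–Echo: 116.9 mi
Smallest added distance is 53.8 mi, inserting between Alpha and Bravo.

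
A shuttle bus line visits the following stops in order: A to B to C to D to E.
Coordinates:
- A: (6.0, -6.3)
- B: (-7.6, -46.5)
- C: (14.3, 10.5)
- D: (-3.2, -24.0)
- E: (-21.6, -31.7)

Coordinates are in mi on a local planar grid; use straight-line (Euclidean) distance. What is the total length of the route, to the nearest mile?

162 mi

Leg distances:
A→B: 42.4 mi  (cumulative 42.4 mi)
B→C: 61.1 mi  (cumulative 103.5 mi)
C→D: 38.7 mi  (cumulative 142.2 mi)
D→E: 19.9 mi  (cumulative 162.1 mi)
Total route length ≈ 162 mi.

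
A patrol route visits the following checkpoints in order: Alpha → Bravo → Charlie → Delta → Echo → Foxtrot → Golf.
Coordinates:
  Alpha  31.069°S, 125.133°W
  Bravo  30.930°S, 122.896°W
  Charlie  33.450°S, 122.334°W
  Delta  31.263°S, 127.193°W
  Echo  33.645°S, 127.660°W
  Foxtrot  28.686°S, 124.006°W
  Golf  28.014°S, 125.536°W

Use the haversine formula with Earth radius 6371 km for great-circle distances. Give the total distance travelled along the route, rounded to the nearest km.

Leg distances:
Alpha→Bravo: 213.8 km  (cumulative 213.8 km)
Bravo→Charlie: 285.2 km  (cumulative 498.9 km)
Charlie→Delta: 517.1 km  (cumulative 1016.0 km)
Delta→Echo: 268.5 km  (cumulative 1284.5 km)
Echo→Foxtrot: 651.7 km  (cumulative 1936.2 km)
Foxtrot→Golf: 167.3 km  (cumulative 2103.5 km)
Total route length ≈ 2104 km.

2104 km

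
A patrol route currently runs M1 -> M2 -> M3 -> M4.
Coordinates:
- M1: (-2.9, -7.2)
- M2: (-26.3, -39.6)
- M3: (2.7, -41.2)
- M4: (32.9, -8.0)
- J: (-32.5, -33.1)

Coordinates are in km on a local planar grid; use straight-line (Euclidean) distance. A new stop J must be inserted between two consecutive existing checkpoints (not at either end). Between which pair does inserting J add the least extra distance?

between M1 and M2

Added distance for inserting J between each consecutive pair:
M1–M2: 8.3 km
M2–M3: 16.1 km
M3–M4: 61.3 km
Smallest added distance is 8.3 km, inserting between M1 and M2.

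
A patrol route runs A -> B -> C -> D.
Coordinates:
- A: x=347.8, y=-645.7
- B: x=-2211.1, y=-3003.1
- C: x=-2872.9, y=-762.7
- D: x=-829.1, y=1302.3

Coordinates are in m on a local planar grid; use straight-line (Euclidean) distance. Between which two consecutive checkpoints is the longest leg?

A–B

Leg distances:
A→B: 3479.3 m
B→C: 2336.1 m
C→D: 2905.4 m
The longest leg is A–B at 3479.3 m.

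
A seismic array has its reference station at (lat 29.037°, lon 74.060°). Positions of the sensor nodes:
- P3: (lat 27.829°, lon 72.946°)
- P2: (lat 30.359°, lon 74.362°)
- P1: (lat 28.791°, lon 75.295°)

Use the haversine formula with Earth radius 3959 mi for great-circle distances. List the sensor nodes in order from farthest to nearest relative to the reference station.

P3, P2, P1

Distance from the reference station at (lat 29.037°, lon 74.060°) to each:
P3 (lat 27.829°, lon 72.946°): 107.5 mi
P2 (lat 30.359°, lon 74.362°): 93.1 mi
P1 (lat 28.791°, lon 75.295°): 76.6 mi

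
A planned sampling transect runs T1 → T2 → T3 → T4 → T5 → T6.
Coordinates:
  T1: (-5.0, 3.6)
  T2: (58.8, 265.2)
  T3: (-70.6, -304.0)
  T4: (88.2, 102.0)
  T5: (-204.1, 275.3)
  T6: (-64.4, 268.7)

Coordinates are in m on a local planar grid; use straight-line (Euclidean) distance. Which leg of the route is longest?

Leg distances:
T1→T2: 269.3 m
T2→T3: 583.7 m
T3→T4: 436.0 m
T4→T5: 339.8 m
T5→T6: 139.9 m
The longest leg is T2–T3 at 583.7 m.

T2–T3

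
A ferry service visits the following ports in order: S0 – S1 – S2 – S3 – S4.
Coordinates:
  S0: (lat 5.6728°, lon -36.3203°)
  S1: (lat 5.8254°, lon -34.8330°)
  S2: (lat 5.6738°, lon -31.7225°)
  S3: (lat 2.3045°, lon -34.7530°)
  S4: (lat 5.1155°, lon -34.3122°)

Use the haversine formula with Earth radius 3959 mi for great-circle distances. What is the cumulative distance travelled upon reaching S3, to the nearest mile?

630 mi

Leg distances:
S0→S1: 102.8 mi  (cumulative 102.8 mi)
S1→S2: 214.1 mi  (cumulative 316.9 mi)
S2→S3: 312.8 mi  (cumulative 629.7 mi)
Cumulative distance at S3 ≈ 630 mi.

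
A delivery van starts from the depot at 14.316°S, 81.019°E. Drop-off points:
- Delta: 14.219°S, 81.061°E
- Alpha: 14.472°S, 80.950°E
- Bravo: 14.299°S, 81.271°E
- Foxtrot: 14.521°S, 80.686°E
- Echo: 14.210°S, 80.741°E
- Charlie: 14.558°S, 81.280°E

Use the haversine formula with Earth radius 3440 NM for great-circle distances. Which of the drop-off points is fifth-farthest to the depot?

Distance to each, sorted:
Foxtrot: 22.9 NM
Charlie: 21.0 NM
Echo: 17.4 NM
Bravo: 14.7 NM
Alpha: 10.2 NM
Delta: 6.3 NM
The fifth-farthest is Alpha at 10.2 NM.

Alpha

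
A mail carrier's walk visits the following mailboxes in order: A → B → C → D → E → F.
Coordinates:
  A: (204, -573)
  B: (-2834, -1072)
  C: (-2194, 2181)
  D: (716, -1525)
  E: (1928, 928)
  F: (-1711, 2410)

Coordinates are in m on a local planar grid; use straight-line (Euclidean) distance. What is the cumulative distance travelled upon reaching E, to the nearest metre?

Leg distances:
A→B: 3078.7 m  (cumulative 3078.7 m)
B→C: 3315.4 m  (cumulative 6394.1 m)
C→D: 4712.0 m  (cumulative 11106.0 m)
D→E: 2736.1 m  (cumulative 13842.1 m)
Cumulative distance at E ≈ 13842 m.

13842 m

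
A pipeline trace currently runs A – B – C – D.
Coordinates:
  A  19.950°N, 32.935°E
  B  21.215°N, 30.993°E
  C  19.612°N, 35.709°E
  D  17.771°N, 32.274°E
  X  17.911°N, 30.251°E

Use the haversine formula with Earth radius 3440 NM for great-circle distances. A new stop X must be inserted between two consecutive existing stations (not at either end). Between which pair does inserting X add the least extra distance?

between C and D

Added distance for inserting X between each consecutive pair:
A–B: 265.3 NM
B–C: 247.1 NM
C–D: 218.1 NM
Smallest added distance is 218.1 NM, inserting between C and D.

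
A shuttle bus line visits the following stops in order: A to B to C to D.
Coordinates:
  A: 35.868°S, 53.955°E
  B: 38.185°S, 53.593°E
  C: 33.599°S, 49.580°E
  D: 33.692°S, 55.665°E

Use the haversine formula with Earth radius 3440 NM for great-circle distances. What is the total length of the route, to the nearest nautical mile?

Leg distances:
A→B: 140.2 NM  (cumulative 140.2 NM)
B→C: 337.4 NM  (cumulative 477.6 NM)
C→D: 304.1 NM  (cumulative 781.8 NM)
Total route length ≈ 782 NM.

782 NM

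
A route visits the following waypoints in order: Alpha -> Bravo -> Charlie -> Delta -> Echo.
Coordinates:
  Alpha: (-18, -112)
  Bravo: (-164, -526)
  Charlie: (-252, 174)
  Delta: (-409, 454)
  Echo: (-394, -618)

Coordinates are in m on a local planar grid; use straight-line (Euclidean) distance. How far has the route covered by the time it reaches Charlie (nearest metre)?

Leg distances:
Alpha→Bravo: 439.0 m  (cumulative 439.0 m)
Bravo→Charlie: 705.5 m  (cumulative 1144.5 m)
Cumulative distance at Charlie ≈ 1144 m.

1144 m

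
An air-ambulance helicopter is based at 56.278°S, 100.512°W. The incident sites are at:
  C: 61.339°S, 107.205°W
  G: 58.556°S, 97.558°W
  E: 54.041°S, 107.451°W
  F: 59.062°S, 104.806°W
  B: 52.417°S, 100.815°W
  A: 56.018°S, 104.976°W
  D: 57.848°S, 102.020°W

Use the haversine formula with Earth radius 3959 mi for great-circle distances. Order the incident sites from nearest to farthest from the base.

Computing each great-circle distance from 56.278°S, 100.512°W:
D 57.848°S, 102.020°W: 122.4 mi
A 56.018°S, 104.976°W: 172.7 mi
G 58.556°S, 97.558°W: 191.9 mi
F 59.062°S, 104.806°W: 249.3 mi
B 52.417°S, 100.815°W: 267.1 mi
E 54.041°S, 107.451°W: 314.3 mi
C 61.339°S, 107.205°W: 423.4 mi

D, A, G, F, B, E, C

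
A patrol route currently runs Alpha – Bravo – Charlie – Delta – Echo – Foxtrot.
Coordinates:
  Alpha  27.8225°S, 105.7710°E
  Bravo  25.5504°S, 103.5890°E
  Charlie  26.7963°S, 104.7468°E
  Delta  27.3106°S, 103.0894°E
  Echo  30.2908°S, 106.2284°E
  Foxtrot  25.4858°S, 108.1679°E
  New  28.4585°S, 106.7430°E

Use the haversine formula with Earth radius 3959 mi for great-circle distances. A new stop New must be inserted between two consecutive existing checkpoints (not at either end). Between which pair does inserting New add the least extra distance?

Added distance for inserting New between each consecutive pair:
Alpha–Bravo: 146.3 mi
Bravo–Charlie: 335.0 mi
Charlie–Delta: 296.5 mi
Delta–Echo: 86.9 mi
Echo–Foxtrot: 1.2 mi
Smallest added distance is 1.2 mi, inserting between Echo and Foxtrot.

between Echo and Foxtrot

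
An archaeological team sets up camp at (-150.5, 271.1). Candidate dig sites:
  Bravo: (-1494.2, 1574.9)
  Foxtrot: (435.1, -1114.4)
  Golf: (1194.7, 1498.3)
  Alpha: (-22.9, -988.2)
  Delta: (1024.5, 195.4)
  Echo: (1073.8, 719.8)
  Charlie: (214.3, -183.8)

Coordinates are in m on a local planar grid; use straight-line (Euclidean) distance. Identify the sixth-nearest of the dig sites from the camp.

Distances from the camp ((-150.5, 271.1)):
Charlie: 583.1 m
Delta: 1177.4 m
Alpha: 1265.7 m
Echo: 1303.9 m
Foxtrot: 1504.2 m
Golf: 1820.9 m
Bravo: 1872.3 m
The sixth-nearest is Golf at 1820.9 m.

Golf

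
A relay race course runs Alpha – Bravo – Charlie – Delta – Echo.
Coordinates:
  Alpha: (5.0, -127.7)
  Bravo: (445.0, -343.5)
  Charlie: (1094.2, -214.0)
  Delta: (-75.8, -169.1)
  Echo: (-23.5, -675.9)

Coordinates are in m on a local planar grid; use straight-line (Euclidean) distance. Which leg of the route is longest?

Charlie–Delta

Leg distances:
Alpha→Bravo: 490.1 m
Bravo→Charlie: 662.0 m
Charlie→Delta: 1170.9 m
Delta→Echo: 509.5 m
The longest leg is Charlie–Delta at 1170.9 m.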